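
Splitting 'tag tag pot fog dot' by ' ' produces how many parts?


Splitting by ' ' breaks the string at each occurrence of the separator.
Text: 'tag tag pot fog dot'
Parts after split:
  Part 1: 'tag'
  Part 2: 'tag'
  Part 3: 'pot'
  Part 4: 'fog'
  Part 5: 'dot'
Total parts: 5

5


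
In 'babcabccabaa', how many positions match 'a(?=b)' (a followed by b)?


Lookahead 'a(?=b)' matches 'a' only when followed by 'b'.
String: 'babcabccabaa'
Checking each position where char is 'a':
  pos 1: 'a' -> MATCH (next='b')
  pos 4: 'a' -> MATCH (next='b')
  pos 8: 'a' -> MATCH (next='b')
  pos 10: 'a' -> no (next='a')
Matching positions: [1, 4, 8]
Count: 3

3


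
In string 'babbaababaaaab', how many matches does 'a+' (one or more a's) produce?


Pattern 'a+' matches one or more consecutive a's.
String: 'babbaababaaaab'
Scanning for runs of a:
  Match 1: 'a' (length 1)
  Match 2: 'aa' (length 2)
  Match 3: 'a' (length 1)
  Match 4: 'aaaa' (length 4)
Total matches: 4

4


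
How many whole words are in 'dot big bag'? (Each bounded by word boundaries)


Word boundaries (\b) mark the start/end of each word.
Text: 'dot big bag'
Splitting by whitespace:
  Word 1: 'dot'
  Word 2: 'big'
  Word 3: 'bag'
Total whole words: 3

3


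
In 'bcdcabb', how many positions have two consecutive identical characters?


Looking for consecutive identical characters in 'bcdcabb':
  pos 0-1: 'b' vs 'c' -> different
  pos 1-2: 'c' vs 'd' -> different
  pos 2-3: 'd' vs 'c' -> different
  pos 3-4: 'c' vs 'a' -> different
  pos 4-5: 'a' vs 'b' -> different
  pos 5-6: 'b' vs 'b' -> MATCH ('bb')
Consecutive identical pairs: ['bb']
Count: 1

1


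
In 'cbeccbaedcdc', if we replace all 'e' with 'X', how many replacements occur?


re.sub('e', 'X', text) replaces every occurrence of 'e' with 'X'.
Text: 'cbeccbaedcdc'
Scanning for 'e':
  pos 2: 'e' -> replacement #1
  pos 7: 'e' -> replacement #2
Total replacements: 2

2


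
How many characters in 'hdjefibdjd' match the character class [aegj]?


Character class [aegj] matches any of: {a, e, g, j}
Scanning string 'hdjefibdjd' character by character:
  pos 0: 'h' -> no
  pos 1: 'd' -> no
  pos 2: 'j' -> MATCH
  pos 3: 'e' -> MATCH
  pos 4: 'f' -> no
  pos 5: 'i' -> no
  pos 6: 'b' -> no
  pos 7: 'd' -> no
  pos 8: 'j' -> MATCH
  pos 9: 'd' -> no
Total matches: 3

3


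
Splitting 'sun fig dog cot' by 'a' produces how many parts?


Splitting by 'a' breaks the string at each occurrence of the separator.
Text: 'sun fig dog cot'
Parts after split:
  Part 1: 'sun fig dog cot'
Total parts: 1

1


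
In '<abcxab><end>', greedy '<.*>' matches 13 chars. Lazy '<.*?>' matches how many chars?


Greedy '<.*>' tries to match as MUCH as possible.
Lazy '<.*?>' tries to match as LITTLE as possible.

String: '<abcxab><end>'
Greedy '<.*>' starts at first '<' and extends to the LAST '>': '<abcxab><end>' (13 chars)
Lazy '<.*?>' starts at first '<' and stops at the FIRST '>': '<abcxab>' (8 chars)

8


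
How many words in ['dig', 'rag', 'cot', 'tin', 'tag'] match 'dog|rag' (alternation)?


Alternation 'dog|rag' matches either 'dog' or 'rag'.
Checking each word:
  'dig' -> no
  'rag' -> MATCH
  'cot' -> no
  'tin' -> no
  'tag' -> no
Matches: ['rag']
Count: 1

1


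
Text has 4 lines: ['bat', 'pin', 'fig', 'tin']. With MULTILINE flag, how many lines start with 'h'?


With MULTILINE flag, ^ matches the start of each line.
Lines: ['bat', 'pin', 'fig', 'tin']
Checking which lines start with 'h':
  Line 1: 'bat' -> no
  Line 2: 'pin' -> no
  Line 3: 'fig' -> no
  Line 4: 'tin' -> no
Matching lines: []
Count: 0

0


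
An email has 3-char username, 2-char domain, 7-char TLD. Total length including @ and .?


An email address has format: username@domain.tld
Username length: 3
'@' character: 1
Domain length: 2
'.' character: 1
TLD length: 7
Total = 3 + 1 + 2 + 1 + 7 = 14

14


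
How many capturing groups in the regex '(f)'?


To count capturing groups, count each '(' that starts a group.
Pattern: '(f)'
Walking through the pattern:
  Position 0: '(' -> group #1
Total capturing groups: 1

1


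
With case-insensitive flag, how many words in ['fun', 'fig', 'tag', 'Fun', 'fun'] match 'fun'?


Case-insensitive matching: compare each word's lowercase form to 'fun'.
  'fun' -> lower='fun' -> MATCH
  'fig' -> lower='fig' -> no
  'tag' -> lower='tag' -> no
  'Fun' -> lower='fun' -> MATCH
  'fun' -> lower='fun' -> MATCH
Matches: ['fun', 'Fun', 'fun']
Count: 3

3


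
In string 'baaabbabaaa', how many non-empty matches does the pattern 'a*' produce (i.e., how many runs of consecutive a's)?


Pattern 'a*' matches zero or more a's. We want non-empty runs of consecutive a's.
String: 'baaabbabaaa'
Walking through the string to find runs of a's:
  Run 1: positions 1-3 -> 'aaa'
  Run 2: positions 6-6 -> 'a'
  Run 3: positions 8-10 -> 'aaa'
Non-empty runs found: ['aaa', 'a', 'aaa']
Count: 3

3


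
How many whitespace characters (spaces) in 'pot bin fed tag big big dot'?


\s matches whitespace characters (spaces, tabs, etc.).
Text: 'pot bin fed tag big big dot'
This text has 7 words separated by spaces.
Number of spaces = number of words - 1 = 7 - 1 = 6

6


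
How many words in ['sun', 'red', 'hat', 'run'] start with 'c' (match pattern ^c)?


Pattern ^c anchors to start of word. Check which words begin with 'c':
  'sun' -> no
  'red' -> no
  'hat' -> no
  'run' -> no
Matching words: []
Count: 0

0


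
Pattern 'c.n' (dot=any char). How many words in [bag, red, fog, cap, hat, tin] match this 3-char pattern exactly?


Pattern 'c.n' means: starts with 'c', any single char, ends with 'n'.
Checking each word (must be exactly 3 chars):
  'bag' (len=3): no
  'red' (len=3): no
  'fog' (len=3): no
  'cap' (len=3): no
  'hat' (len=3): no
  'tin' (len=3): no
Matching words: []
Total: 0

0


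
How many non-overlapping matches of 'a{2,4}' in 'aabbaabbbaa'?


Pattern 'a{2,4}' matches between 2 and 4 consecutive a's (greedy).
String: 'aabbaabbbaa'
Finding runs of a's and applying greedy matching:
  Run at pos 0: 'aa' (length 2)
  Run at pos 4: 'aa' (length 2)
  Run at pos 9: 'aa' (length 2)
Matches: ['aa', 'aa', 'aa']
Count: 3

3


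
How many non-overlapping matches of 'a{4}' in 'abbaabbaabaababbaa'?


Pattern 'a{4}' matches exactly 4 consecutive a's (greedy, non-overlapping).
String: 'abbaabbaabaababbaa'
Scanning for runs of a's:
  Run at pos 0: 'a' (length 1) -> 0 match(es)
  Run at pos 3: 'aa' (length 2) -> 0 match(es)
  Run at pos 7: 'aa' (length 2) -> 0 match(es)
  Run at pos 10: 'aa' (length 2) -> 0 match(es)
  Run at pos 13: 'a' (length 1) -> 0 match(es)
  Run at pos 16: 'aa' (length 2) -> 0 match(es)
Matches found: []
Total: 0

0


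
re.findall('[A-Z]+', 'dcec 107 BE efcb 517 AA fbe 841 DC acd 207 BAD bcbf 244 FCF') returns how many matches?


Pattern '[A-Z]+' finds one or more uppercase letters.
Text: 'dcec 107 BE efcb 517 AA fbe 841 DC acd 207 BAD bcbf 244 FCF'
Scanning for matches:
  Match 1: 'BE'
  Match 2: 'AA'
  Match 3: 'DC'
  Match 4: 'BAD'
  Match 5: 'FCF'
Total matches: 5

5


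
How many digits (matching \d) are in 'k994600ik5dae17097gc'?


\d matches any digit 0-9.
Scanning 'k994600ik5dae17097gc':
  pos 1: '9' -> DIGIT
  pos 2: '9' -> DIGIT
  pos 3: '4' -> DIGIT
  pos 4: '6' -> DIGIT
  pos 5: '0' -> DIGIT
  pos 6: '0' -> DIGIT
  pos 9: '5' -> DIGIT
  pos 13: '1' -> DIGIT
  pos 14: '7' -> DIGIT
  pos 15: '0' -> DIGIT
  pos 16: '9' -> DIGIT
  pos 17: '7' -> DIGIT
Digits found: ['9', '9', '4', '6', '0', '0', '5', '1', '7', '0', '9', '7']
Total: 12

12


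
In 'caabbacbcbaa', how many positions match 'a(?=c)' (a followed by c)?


Lookahead 'a(?=c)' matches 'a' only when followed by 'c'.
String: 'caabbacbcbaa'
Checking each position where char is 'a':
  pos 1: 'a' -> no (next='a')
  pos 2: 'a' -> no (next='b')
  pos 5: 'a' -> MATCH (next='c')
  pos 10: 'a' -> no (next='a')
Matching positions: [5]
Count: 1

1


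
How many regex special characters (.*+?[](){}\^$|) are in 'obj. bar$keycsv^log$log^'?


Regex special characters are: . * + ? [ ] ( ) { } \ ^ $ |
Scanning 'obj. bar$keycsv^log$log^':
  pos 3: '.' -> SPECIAL
  pos 8: '$' -> SPECIAL
  pos 15: '^' -> SPECIAL
  pos 19: '$' -> SPECIAL
  pos 23: '^' -> SPECIAL
Special chars found: ['.', '$', '^', '$', '^']
Total: 5

5


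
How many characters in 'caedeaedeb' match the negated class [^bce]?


Negated class [^bce] matches any char NOT in {b, c, e}
Scanning 'caedeaedeb':
  pos 0: 'c' -> no (excluded)
  pos 1: 'a' -> MATCH
  pos 2: 'e' -> no (excluded)
  pos 3: 'd' -> MATCH
  pos 4: 'e' -> no (excluded)
  pos 5: 'a' -> MATCH
  pos 6: 'e' -> no (excluded)
  pos 7: 'd' -> MATCH
  pos 8: 'e' -> no (excluded)
  pos 9: 'b' -> no (excluded)
Total matches: 4

4


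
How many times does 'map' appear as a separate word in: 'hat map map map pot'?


Scanning each word for exact match 'map':
  Word 1: 'hat' -> no
  Word 2: 'map' -> MATCH
  Word 3: 'map' -> MATCH
  Word 4: 'map' -> MATCH
  Word 5: 'pot' -> no
Total matches: 3

3


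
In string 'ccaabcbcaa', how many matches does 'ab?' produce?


Pattern 'ab?' matches 'a' optionally followed by 'b'.
String: 'ccaabcbcaa'
Scanning left to right for 'a' then checking next char:
  Match 1: 'a' (a not followed by b)
  Match 2: 'ab' (a followed by b)
  Match 3: 'a' (a not followed by b)
  Match 4: 'a' (a not followed by b)
Total matches: 4

4


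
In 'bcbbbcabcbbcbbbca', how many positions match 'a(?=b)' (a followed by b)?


Lookahead 'a(?=b)' matches 'a' only when followed by 'b'.
String: 'bcbbbcabcbbcbbbca'
Checking each position where char is 'a':
  pos 6: 'a' -> MATCH (next='b')
Matching positions: [6]
Count: 1

1


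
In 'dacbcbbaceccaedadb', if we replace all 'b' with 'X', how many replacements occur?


re.sub('b', 'X', text) replaces every occurrence of 'b' with 'X'.
Text: 'dacbcbbaceccaedadb'
Scanning for 'b':
  pos 3: 'b' -> replacement #1
  pos 5: 'b' -> replacement #2
  pos 6: 'b' -> replacement #3
  pos 17: 'b' -> replacement #4
Total replacements: 4

4


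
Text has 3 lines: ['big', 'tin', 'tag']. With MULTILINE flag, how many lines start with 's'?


With MULTILINE flag, ^ matches the start of each line.
Lines: ['big', 'tin', 'tag']
Checking which lines start with 's':
  Line 1: 'big' -> no
  Line 2: 'tin' -> no
  Line 3: 'tag' -> no
Matching lines: []
Count: 0

0


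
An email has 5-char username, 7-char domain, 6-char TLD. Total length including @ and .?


An email address has format: username@domain.tld
Username length: 5
'@' character: 1
Domain length: 7
'.' character: 1
TLD length: 6
Total = 5 + 1 + 7 + 1 + 6 = 20

20


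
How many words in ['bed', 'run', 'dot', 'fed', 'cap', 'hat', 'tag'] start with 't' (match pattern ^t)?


Pattern ^t anchors to start of word. Check which words begin with 't':
  'bed' -> no
  'run' -> no
  'dot' -> no
  'fed' -> no
  'cap' -> no
  'hat' -> no
  'tag' -> MATCH (starts with 't')
Matching words: ['tag']
Count: 1

1


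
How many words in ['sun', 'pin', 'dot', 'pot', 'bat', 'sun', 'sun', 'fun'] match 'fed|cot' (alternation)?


Alternation 'fed|cot' matches either 'fed' or 'cot'.
Checking each word:
  'sun' -> no
  'pin' -> no
  'dot' -> no
  'pot' -> no
  'bat' -> no
  'sun' -> no
  'sun' -> no
  'fun' -> no
Matches: []
Count: 0

0


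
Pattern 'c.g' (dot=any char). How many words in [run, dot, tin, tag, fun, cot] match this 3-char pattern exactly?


Pattern 'c.g' means: starts with 'c', any single char, ends with 'g'.
Checking each word (must be exactly 3 chars):
  'run' (len=3): no
  'dot' (len=3): no
  'tin' (len=3): no
  'tag' (len=3): no
  'fun' (len=3): no
  'cot' (len=3): no
Matching words: []
Total: 0

0


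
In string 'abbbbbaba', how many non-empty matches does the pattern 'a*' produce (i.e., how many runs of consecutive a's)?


Pattern 'a*' matches zero or more a's. We want non-empty runs of consecutive a's.
String: 'abbbbbaba'
Walking through the string to find runs of a's:
  Run 1: positions 0-0 -> 'a'
  Run 2: positions 6-6 -> 'a'
  Run 3: positions 8-8 -> 'a'
Non-empty runs found: ['a', 'a', 'a']
Count: 3

3


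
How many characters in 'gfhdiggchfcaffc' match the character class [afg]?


Character class [afg] matches any of: {a, f, g}
Scanning string 'gfhdiggchfcaffc' character by character:
  pos 0: 'g' -> MATCH
  pos 1: 'f' -> MATCH
  pos 2: 'h' -> no
  pos 3: 'd' -> no
  pos 4: 'i' -> no
  pos 5: 'g' -> MATCH
  pos 6: 'g' -> MATCH
  pos 7: 'c' -> no
  pos 8: 'h' -> no
  pos 9: 'f' -> MATCH
  pos 10: 'c' -> no
  pos 11: 'a' -> MATCH
  pos 12: 'f' -> MATCH
  pos 13: 'f' -> MATCH
  pos 14: 'c' -> no
Total matches: 8

8


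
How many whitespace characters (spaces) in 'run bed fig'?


\s matches whitespace characters (spaces, tabs, etc.).
Text: 'run bed fig'
This text has 3 words separated by spaces.
Number of spaces = number of words - 1 = 3 - 1 = 2

2


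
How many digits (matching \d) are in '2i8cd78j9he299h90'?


\d matches any digit 0-9.
Scanning '2i8cd78j9he299h90':
  pos 0: '2' -> DIGIT
  pos 2: '8' -> DIGIT
  pos 5: '7' -> DIGIT
  pos 6: '8' -> DIGIT
  pos 8: '9' -> DIGIT
  pos 11: '2' -> DIGIT
  pos 12: '9' -> DIGIT
  pos 13: '9' -> DIGIT
  pos 15: '9' -> DIGIT
  pos 16: '0' -> DIGIT
Digits found: ['2', '8', '7', '8', '9', '2', '9', '9', '9', '0']
Total: 10

10


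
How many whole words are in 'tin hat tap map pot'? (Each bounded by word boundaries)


Word boundaries (\b) mark the start/end of each word.
Text: 'tin hat tap map pot'
Splitting by whitespace:
  Word 1: 'tin'
  Word 2: 'hat'
  Word 3: 'tap'
  Word 4: 'map'
  Word 5: 'pot'
Total whole words: 5

5


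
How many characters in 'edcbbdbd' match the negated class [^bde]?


Negated class [^bde] matches any char NOT in {b, d, e}
Scanning 'edcbbdbd':
  pos 0: 'e' -> no (excluded)
  pos 1: 'd' -> no (excluded)
  pos 2: 'c' -> MATCH
  pos 3: 'b' -> no (excluded)
  pos 4: 'b' -> no (excluded)
  pos 5: 'd' -> no (excluded)
  pos 6: 'b' -> no (excluded)
  pos 7: 'd' -> no (excluded)
Total matches: 1

1


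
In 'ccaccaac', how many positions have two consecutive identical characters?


Looking for consecutive identical characters in 'ccaccaac':
  pos 0-1: 'c' vs 'c' -> MATCH ('cc')
  pos 1-2: 'c' vs 'a' -> different
  pos 2-3: 'a' vs 'c' -> different
  pos 3-4: 'c' vs 'c' -> MATCH ('cc')
  pos 4-5: 'c' vs 'a' -> different
  pos 5-6: 'a' vs 'a' -> MATCH ('aa')
  pos 6-7: 'a' vs 'c' -> different
Consecutive identical pairs: ['cc', 'cc', 'aa']
Count: 3

3


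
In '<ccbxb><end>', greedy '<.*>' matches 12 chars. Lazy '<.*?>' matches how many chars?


Greedy '<.*>' tries to match as MUCH as possible.
Lazy '<.*?>' tries to match as LITTLE as possible.

String: '<ccbxb><end>'
Greedy '<.*>' starts at first '<' and extends to the LAST '>': '<ccbxb><end>' (12 chars)
Lazy '<.*?>' starts at first '<' and stops at the FIRST '>': '<ccbxb>' (7 chars)

7


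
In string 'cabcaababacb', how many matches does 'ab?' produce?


Pattern 'ab?' matches 'a' optionally followed by 'b'.
String: 'cabcaababacb'
Scanning left to right for 'a' then checking next char:
  Match 1: 'ab' (a followed by b)
  Match 2: 'a' (a not followed by b)
  Match 3: 'ab' (a followed by b)
  Match 4: 'ab' (a followed by b)
  Match 5: 'a' (a not followed by b)
Total matches: 5

5


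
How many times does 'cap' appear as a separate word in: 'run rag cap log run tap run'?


Scanning each word for exact match 'cap':
  Word 1: 'run' -> no
  Word 2: 'rag' -> no
  Word 3: 'cap' -> MATCH
  Word 4: 'log' -> no
  Word 5: 'run' -> no
  Word 6: 'tap' -> no
  Word 7: 'run' -> no
Total matches: 1

1


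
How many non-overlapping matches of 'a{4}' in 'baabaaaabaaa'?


Pattern 'a{4}' matches exactly 4 consecutive a's (greedy, non-overlapping).
String: 'baabaaaabaaa'
Scanning for runs of a's:
  Run at pos 1: 'aa' (length 2) -> 0 match(es)
  Run at pos 4: 'aaaa' (length 4) -> 1 match(es)
  Run at pos 9: 'aaa' (length 3) -> 0 match(es)
Matches found: ['aaaa']
Total: 1

1


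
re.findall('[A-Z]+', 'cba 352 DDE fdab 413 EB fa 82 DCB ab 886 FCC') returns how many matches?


Pattern '[A-Z]+' finds one or more uppercase letters.
Text: 'cba 352 DDE fdab 413 EB fa 82 DCB ab 886 FCC'
Scanning for matches:
  Match 1: 'DDE'
  Match 2: 'EB'
  Match 3: 'DCB'
  Match 4: 'FCC'
Total matches: 4

4


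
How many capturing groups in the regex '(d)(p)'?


To count capturing groups, count each '(' that starts a group.
Pattern: '(d)(p)'
Walking through the pattern:
  Position 0: '(' -> group #1
  Position 3: '(' -> group #2
Total capturing groups: 2

2


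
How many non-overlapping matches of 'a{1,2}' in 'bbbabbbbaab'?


Pattern 'a{1,2}' matches between 1 and 2 consecutive a's (greedy).
String: 'bbbabbbbaab'
Finding runs of a's and applying greedy matching:
  Run at pos 3: 'a' (length 1)
  Run at pos 8: 'aa' (length 2)
Matches: ['a', 'aa']
Count: 2

2


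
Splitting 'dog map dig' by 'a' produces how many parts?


Splitting by 'a' breaks the string at each occurrence of the separator.
Text: 'dog map dig'
Parts after split:
  Part 1: 'dog m'
  Part 2: 'p dig'
Total parts: 2

2


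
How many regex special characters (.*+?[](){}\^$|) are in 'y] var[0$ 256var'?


Regex special characters are: . * + ? [ ] ( ) { } \ ^ $ |
Scanning 'y] var[0$ 256var':
  pos 1: ']' -> SPECIAL
  pos 6: '[' -> SPECIAL
  pos 8: '$' -> SPECIAL
Special chars found: [']', '[', '$']
Total: 3

3


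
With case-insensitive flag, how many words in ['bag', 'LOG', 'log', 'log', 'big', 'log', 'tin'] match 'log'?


Case-insensitive matching: compare each word's lowercase form to 'log'.
  'bag' -> lower='bag' -> no
  'LOG' -> lower='log' -> MATCH
  'log' -> lower='log' -> MATCH
  'log' -> lower='log' -> MATCH
  'big' -> lower='big' -> no
  'log' -> lower='log' -> MATCH
  'tin' -> lower='tin' -> no
Matches: ['LOG', 'log', 'log', 'log']
Count: 4

4


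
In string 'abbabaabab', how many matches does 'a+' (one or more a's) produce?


Pattern 'a+' matches one or more consecutive a's.
String: 'abbabaabab'
Scanning for runs of a:
  Match 1: 'a' (length 1)
  Match 2: 'a' (length 1)
  Match 3: 'aa' (length 2)
  Match 4: 'a' (length 1)
Total matches: 4

4


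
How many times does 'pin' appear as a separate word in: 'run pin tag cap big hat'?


Scanning each word for exact match 'pin':
  Word 1: 'run' -> no
  Word 2: 'pin' -> MATCH
  Word 3: 'tag' -> no
  Word 4: 'cap' -> no
  Word 5: 'big' -> no
  Word 6: 'hat' -> no
Total matches: 1

1


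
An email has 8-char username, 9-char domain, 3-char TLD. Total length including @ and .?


An email address has format: username@domain.tld
Username length: 8
'@' character: 1
Domain length: 9
'.' character: 1
TLD length: 3
Total = 8 + 1 + 9 + 1 + 3 = 22

22


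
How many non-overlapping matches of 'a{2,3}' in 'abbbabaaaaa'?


Pattern 'a{2,3}' matches between 2 and 3 consecutive a's (greedy).
String: 'abbbabaaaaa'
Finding runs of a's and applying greedy matching:
  Run at pos 0: 'a' (length 1)
  Run at pos 4: 'a' (length 1)
  Run at pos 6: 'aaaaa' (length 5)
Matches: ['aaa', 'aa']
Count: 2

2


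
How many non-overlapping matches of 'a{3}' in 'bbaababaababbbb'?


Pattern 'a{3}' matches exactly 3 consecutive a's (greedy, non-overlapping).
String: 'bbaababaababbbb'
Scanning for runs of a's:
  Run at pos 2: 'aa' (length 2) -> 0 match(es)
  Run at pos 5: 'a' (length 1) -> 0 match(es)
  Run at pos 7: 'aa' (length 2) -> 0 match(es)
  Run at pos 10: 'a' (length 1) -> 0 match(es)
Matches found: []
Total: 0

0


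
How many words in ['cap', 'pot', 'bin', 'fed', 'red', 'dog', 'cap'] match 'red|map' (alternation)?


Alternation 'red|map' matches either 'red' or 'map'.
Checking each word:
  'cap' -> no
  'pot' -> no
  'bin' -> no
  'fed' -> no
  'red' -> MATCH
  'dog' -> no
  'cap' -> no
Matches: ['red']
Count: 1

1


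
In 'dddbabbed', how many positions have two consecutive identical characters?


Looking for consecutive identical characters in 'dddbabbed':
  pos 0-1: 'd' vs 'd' -> MATCH ('dd')
  pos 1-2: 'd' vs 'd' -> MATCH ('dd')
  pos 2-3: 'd' vs 'b' -> different
  pos 3-4: 'b' vs 'a' -> different
  pos 4-5: 'a' vs 'b' -> different
  pos 5-6: 'b' vs 'b' -> MATCH ('bb')
  pos 6-7: 'b' vs 'e' -> different
  pos 7-8: 'e' vs 'd' -> different
Consecutive identical pairs: ['dd', 'dd', 'bb']
Count: 3

3


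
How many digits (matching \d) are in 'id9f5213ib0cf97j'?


\d matches any digit 0-9.
Scanning 'id9f5213ib0cf97j':
  pos 2: '9' -> DIGIT
  pos 4: '5' -> DIGIT
  pos 5: '2' -> DIGIT
  pos 6: '1' -> DIGIT
  pos 7: '3' -> DIGIT
  pos 10: '0' -> DIGIT
  pos 13: '9' -> DIGIT
  pos 14: '7' -> DIGIT
Digits found: ['9', '5', '2', '1', '3', '0', '9', '7']
Total: 8

8


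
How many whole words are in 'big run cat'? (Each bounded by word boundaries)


Word boundaries (\b) mark the start/end of each word.
Text: 'big run cat'
Splitting by whitespace:
  Word 1: 'big'
  Word 2: 'run'
  Word 3: 'cat'
Total whole words: 3

3


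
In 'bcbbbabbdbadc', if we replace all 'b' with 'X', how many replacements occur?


re.sub('b', 'X', text) replaces every occurrence of 'b' with 'X'.
Text: 'bcbbbabbdbadc'
Scanning for 'b':
  pos 0: 'b' -> replacement #1
  pos 2: 'b' -> replacement #2
  pos 3: 'b' -> replacement #3
  pos 4: 'b' -> replacement #4
  pos 6: 'b' -> replacement #5
  pos 7: 'b' -> replacement #6
  pos 9: 'b' -> replacement #7
Total replacements: 7

7


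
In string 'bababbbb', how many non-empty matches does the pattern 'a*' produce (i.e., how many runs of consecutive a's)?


Pattern 'a*' matches zero or more a's. We want non-empty runs of consecutive a's.
String: 'bababbbb'
Walking through the string to find runs of a's:
  Run 1: positions 1-1 -> 'a'
  Run 2: positions 3-3 -> 'a'
Non-empty runs found: ['a', 'a']
Count: 2

2


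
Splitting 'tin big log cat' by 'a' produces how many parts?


Splitting by 'a' breaks the string at each occurrence of the separator.
Text: 'tin big log cat'
Parts after split:
  Part 1: 'tin big log c'
  Part 2: 't'
Total parts: 2

2


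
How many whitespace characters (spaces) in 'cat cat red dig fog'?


\s matches whitespace characters (spaces, tabs, etc.).
Text: 'cat cat red dig fog'
This text has 5 words separated by spaces.
Number of spaces = number of words - 1 = 5 - 1 = 4

4


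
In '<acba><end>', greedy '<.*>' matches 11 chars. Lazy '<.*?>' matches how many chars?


Greedy '<.*>' tries to match as MUCH as possible.
Lazy '<.*?>' tries to match as LITTLE as possible.

String: '<acba><end>'
Greedy '<.*>' starts at first '<' and extends to the LAST '>': '<acba><end>' (11 chars)
Lazy '<.*?>' starts at first '<' and stops at the FIRST '>': '<acba>' (6 chars)

6


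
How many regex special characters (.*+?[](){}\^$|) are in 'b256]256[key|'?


Regex special characters are: . * + ? [ ] ( ) { } \ ^ $ |
Scanning 'b256]256[key|':
  pos 4: ']' -> SPECIAL
  pos 8: '[' -> SPECIAL
  pos 12: '|' -> SPECIAL
Special chars found: [']', '[', '|']
Total: 3

3


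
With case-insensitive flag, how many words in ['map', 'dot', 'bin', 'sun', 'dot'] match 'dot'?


Case-insensitive matching: compare each word's lowercase form to 'dot'.
  'map' -> lower='map' -> no
  'dot' -> lower='dot' -> MATCH
  'bin' -> lower='bin' -> no
  'sun' -> lower='sun' -> no
  'dot' -> lower='dot' -> MATCH
Matches: ['dot', 'dot']
Count: 2

2


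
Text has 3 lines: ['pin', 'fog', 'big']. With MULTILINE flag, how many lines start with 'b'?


With MULTILINE flag, ^ matches the start of each line.
Lines: ['pin', 'fog', 'big']
Checking which lines start with 'b':
  Line 1: 'pin' -> no
  Line 2: 'fog' -> no
  Line 3: 'big' -> MATCH
Matching lines: ['big']
Count: 1

1


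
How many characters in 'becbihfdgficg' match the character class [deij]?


Character class [deij] matches any of: {d, e, i, j}
Scanning string 'becbihfdgficg' character by character:
  pos 0: 'b' -> no
  pos 1: 'e' -> MATCH
  pos 2: 'c' -> no
  pos 3: 'b' -> no
  pos 4: 'i' -> MATCH
  pos 5: 'h' -> no
  pos 6: 'f' -> no
  pos 7: 'd' -> MATCH
  pos 8: 'g' -> no
  pos 9: 'f' -> no
  pos 10: 'i' -> MATCH
  pos 11: 'c' -> no
  pos 12: 'g' -> no
Total matches: 4

4


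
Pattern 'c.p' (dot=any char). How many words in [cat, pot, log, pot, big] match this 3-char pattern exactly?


Pattern 'c.p' means: starts with 'c', any single char, ends with 'p'.
Checking each word (must be exactly 3 chars):
  'cat' (len=3): no
  'pot' (len=3): no
  'log' (len=3): no
  'pot' (len=3): no
  'big' (len=3): no
Matching words: []
Total: 0

0


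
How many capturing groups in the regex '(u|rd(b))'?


To count capturing groups, count each '(' that starts a group.
Pattern: '(u|rd(b))'
Walking through the pattern:
  Position 0: '(' -> group #1
  Position 5: '(' -> group #2
Total capturing groups: 2

2


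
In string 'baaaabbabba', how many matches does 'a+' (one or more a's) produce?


Pattern 'a+' matches one or more consecutive a's.
String: 'baaaabbabba'
Scanning for runs of a:
  Match 1: 'aaaa' (length 4)
  Match 2: 'a' (length 1)
  Match 3: 'a' (length 1)
Total matches: 3

3


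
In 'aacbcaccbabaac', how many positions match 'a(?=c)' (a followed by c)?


Lookahead 'a(?=c)' matches 'a' only when followed by 'c'.
String: 'aacbcaccbabaac'
Checking each position where char is 'a':
  pos 0: 'a' -> no (next='a')
  pos 1: 'a' -> MATCH (next='c')
  pos 5: 'a' -> MATCH (next='c')
  pos 9: 'a' -> no (next='b')
  pos 11: 'a' -> no (next='a')
  pos 12: 'a' -> MATCH (next='c')
Matching positions: [1, 5, 12]
Count: 3

3


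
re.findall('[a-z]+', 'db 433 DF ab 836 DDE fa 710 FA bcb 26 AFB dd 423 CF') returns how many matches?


Pattern '[a-z]+' finds one or more lowercase letters.
Text: 'db 433 DF ab 836 DDE fa 710 FA bcb 26 AFB dd 423 CF'
Scanning for matches:
  Match 1: 'db'
  Match 2: 'ab'
  Match 3: 'fa'
  Match 4: 'bcb'
  Match 5: 'dd'
Total matches: 5

5


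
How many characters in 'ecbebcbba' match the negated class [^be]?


Negated class [^be] matches any char NOT in {b, e}
Scanning 'ecbebcbba':
  pos 0: 'e' -> no (excluded)
  pos 1: 'c' -> MATCH
  pos 2: 'b' -> no (excluded)
  pos 3: 'e' -> no (excluded)
  pos 4: 'b' -> no (excluded)
  pos 5: 'c' -> MATCH
  pos 6: 'b' -> no (excluded)
  pos 7: 'b' -> no (excluded)
  pos 8: 'a' -> MATCH
Total matches: 3

3


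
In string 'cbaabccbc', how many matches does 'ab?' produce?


Pattern 'ab?' matches 'a' optionally followed by 'b'.
String: 'cbaabccbc'
Scanning left to right for 'a' then checking next char:
  Match 1: 'a' (a not followed by b)
  Match 2: 'ab' (a followed by b)
Total matches: 2

2


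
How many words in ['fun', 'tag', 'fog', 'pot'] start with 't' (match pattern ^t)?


Pattern ^t anchors to start of word. Check which words begin with 't':
  'fun' -> no
  'tag' -> MATCH (starts with 't')
  'fog' -> no
  'pot' -> no
Matching words: ['tag']
Count: 1

1


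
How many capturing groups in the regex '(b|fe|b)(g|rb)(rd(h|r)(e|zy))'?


To count capturing groups, count each '(' that starts a group.
Pattern: '(b|fe|b)(g|rb)(rd(h|r)(e|zy))'
Walking through the pattern:
  Position 0: '(' -> group #1
  Position 8: '(' -> group #2
  Position 14: '(' -> group #3
  Position 17: '(' -> group #4
  Position 22: '(' -> group #5
Total capturing groups: 5

5


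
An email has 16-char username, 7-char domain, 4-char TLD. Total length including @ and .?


An email address has format: username@domain.tld
Username length: 16
'@' character: 1
Domain length: 7
'.' character: 1
TLD length: 4
Total = 16 + 1 + 7 + 1 + 4 = 29

29


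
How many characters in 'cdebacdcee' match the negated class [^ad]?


Negated class [^ad] matches any char NOT in {a, d}
Scanning 'cdebacdcee':
  pos 0: 'c' -> MATCH
  pos 1: 'd' -> no (excluded)
  pos 2: 'e' -> MATCH
  pos 3: 'b' -> MATCH
  pos 4: 'a' -> no (excluded)
  pos 5: 'c' -> MATCH
  pos 6: 'd' -> no (excluded)
  pos 7: 'c' -> MATCH
  pos 8: 'e' -> MATCH
  pos 9: 'e' -> MATCH
Total matches: 7

7


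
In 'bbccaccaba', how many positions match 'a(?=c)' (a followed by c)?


Lookahead 'a(?=c)' matches 'a' only when followed by 'c'.
String: 'bbccaccaba'
Checking each position where char is 'a':
  pos 4: 'a' -> MATCH (next='c')
  pos 7: 'a' -> no (next='b')
Matching positions: [4]
Count: 1

1


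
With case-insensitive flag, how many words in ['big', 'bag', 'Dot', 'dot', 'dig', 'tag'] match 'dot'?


Case-insensitive matching: compare each word's lowercase form to 'dot'.
  'big' -> lower='big' -> no
  'bag' -> lower='bag' -> no
  'Dot' -> lower='dot' -> MATCH
  'dot' -> lower='dot' -> MATCH
  'dig' -> lower='dig' -> no
  'tag' -> lower='tag' -> no
Matches: ['Dot', 'dot']
Count: 2

2


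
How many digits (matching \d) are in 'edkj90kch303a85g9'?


\d matches any digit 0-9.
Scanning 'edkj90kch303a85g9':
  pos 4: '9' -> DIGIT
  pos 5: '0' -> DIGIT
  pos 9: '3' -> DIGIT
  pos 10: '0' -> DIGIT
  pos 11: '3' -> DIGIT
  pos 13: '8' -> DIGIT
  pos 14: '5' -> DIGIT
  pos 16: '9' -> DIGIT
Digits found: ['9', '0', '3', '0', '3', '8', '5', '9']
Total: 8

8


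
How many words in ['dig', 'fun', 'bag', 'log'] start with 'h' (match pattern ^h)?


Pattern ^h anchors to start of word. Check which words begin with 'h':
  'dig' -> no
  'fun' -> no
  'bag' -> no
  'log' -> no
Matching words: []
Count: 0

0


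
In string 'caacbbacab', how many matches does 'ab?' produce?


Pattern 'ab?' matches 'a' optionally followed by 'b'.
String: 'caacbbacab'
Scanning left to right for 'a' then checking next char:
  Match 1: 'a' (a not followed by b)
  Match 2: 'a' (a not followed by b)
  Match 3: 'a' (a not followed by b)
  Match 4: 'ab' (a followed by b)
Total matches: 4

4


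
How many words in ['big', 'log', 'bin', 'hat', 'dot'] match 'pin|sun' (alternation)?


Alternation 'pin|sun' matches either 'pin' or 'sun'.
Checking each word:
  'big' -> no
  'log' -> no
  'bin' -> no
  'hat' -> no
  'dot' -> no
Matches: []
Count: 0

0


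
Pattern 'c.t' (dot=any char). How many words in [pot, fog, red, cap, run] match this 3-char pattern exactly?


Pattern 'c.t' means: starts with 'c', any single char, ends with 't'.
Checking each word (must be exactly 3 chars):
  'pot' (len=3): no
  'fog' (len=3): no
  'red' (len=3): no
  'cap' (len=3): no
  'run' (len=3): no
Matching words: []
Total: 0

0


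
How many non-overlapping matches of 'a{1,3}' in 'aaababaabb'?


Pattern 'a{1,3}' matches between 1 and 3 consecutive a's (greedy).
String: 'aaababaabb'
Finding runs of a's and applying greedy matching:
  Run at pos 0: 'aaa' (length 3)
  Run at pos 4: 'a' (length 1)
  Run at pos 6: 'aa' (length 2)
Matches: ['aaa', 'a', 'aa']
Count: 3

3


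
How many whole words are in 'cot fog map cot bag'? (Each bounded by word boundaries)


Word boundaries (\b) mark the start/end of each word.
Text: 'cot fog map cot bag'
Splitting by whitespace:
  Word 1: 'cot'
  Word 2: 'fog'
  Word 3: 'map'
  Word 4: 'cot'
  Word 5: 'bag'
Total whole words: 5

5


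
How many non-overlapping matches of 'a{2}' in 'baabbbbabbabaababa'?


Pattern 'a{2}' matches exactly 2 consecutive a's (greedy, non-overlapping).
String: 'baabbbbabbabaababa'
Scanning for runs of a's:
  Run at pos 1: 'aa' (length 2) -> 1 match(es)
  Run at pos 7: 'a' (length 1) -> 0 match(es)
  Run at pos 10: 'a' (length 1) -> 0 match(es)
  Run at pos 12: 'aa' (length 2) -> 1 match(es)
  Run at pos 15: 'a' (length 1) -> 0 match(es)
  Run at pos 17: 'a' (length 1) -> 0 match(es)
Matches found: ['aa', 'aa']
Total: 2

2


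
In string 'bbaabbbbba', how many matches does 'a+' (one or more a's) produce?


Pattern 'a+' matches one or more consecutive a's.
String: 'bbaabbbbba'
Scanning for runs of a:
  Match 1: 'aa' (length 2)
  Match 2: 'a' (length 1)
Total matches: 2

2


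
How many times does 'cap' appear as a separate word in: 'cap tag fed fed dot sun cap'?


Scanning each word for exact match 'cap':
  Word 1: 'cap' -> MATCH
  Word 2: 'tag' -> no
  Word 3: 'fed' -> no
  Word 4: 'fed' -> no
  Word 5: 'dot' -> no
  Word 6: 'sun' -> no
  Word 7: 'cap' -> MATCH
Total matches: 2

2


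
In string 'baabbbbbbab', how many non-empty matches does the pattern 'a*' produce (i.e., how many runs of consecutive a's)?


Pattern 'a*' matches zero or more a's. We want non-empty runs of consecutive a's.
String: 'baabbbbbbab'
Walking through the string to find runs of a's:
  Run 1: positions 1-2 -> 'aa'
  Run 2: positions 9-9 -> 'a'
Non-empty runs found: ['aa', 'a']
Count: 2

2


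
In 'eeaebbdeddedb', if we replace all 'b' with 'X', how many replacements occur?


re.sub('b', 'X', text) replaces every occurrence of 'b' with 'X'.
Text: 'eeaebbdeddedb'
Scanning for 'b':
  pos 4: 'b' -> replacement #1
  pos 5: 'b' -> replacement #2
  pos 12: 'b' -> replacement #3
Total replacements: 3

3


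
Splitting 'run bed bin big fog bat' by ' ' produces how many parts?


Splitting by ' ' breaks the string at each occurrence of the separator.
Text: 'run bed bin big fog bat'
Parts after split:
  Part 1: 'run'
  Part 2: 'bed'
  Part 3: 'bin'
  Part 4: 'big'
  Part 5: 'fog'
  Part 6: 'bat'
Total parts: 6

6


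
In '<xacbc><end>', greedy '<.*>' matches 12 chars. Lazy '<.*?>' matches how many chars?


Greedy '<.*>' tries to match as MUCH as possible.
Lazy '<.*?>' tries to match as LITTLE as possible.

String: '<xacbc><end>'
Greedy '<.*>' starts at first '<' and extends to the LAST '>': '<xacbc><end>' (12 chars)
Lazy '<.*?>' starts at first '<' and stops at the FIRST '>': '<xacbc>' (7 chars)

7


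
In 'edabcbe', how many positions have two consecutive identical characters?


Looking for consecutive identical characters in 'edabcbe':
  pos 0-1: 'e' vs 'd' -> different
  pos 1-2: 'd' vs 'a' -> different
  pos 2-3: 'a' vs 'b' -> different
  pos 3-4: 'b' vs 'c' -> different
  pos 4-5: 'c' vs 'b' -> different
  pos 5-6: 'b' vs 'e' -> different
Consecutive identical pairs: []
Count: 0

0


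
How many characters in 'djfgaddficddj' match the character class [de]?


Character class [de] matches any of: {d, e}
Scanning string 'djfgaddficddj' character by character:
  pos 0: 'd' -> MATCH
  pos 1: 'j' -> no
  pos 2: 'f' -> no
  pos 3: 'g' -> no
  pos 4: 'a' -> no
  pos 5: 'd' -> MATCH
  pos 6: 'd' -> MATCH
  pos 7: 'f' -> no
  pos 8: 'i' -> no
  pos 9: 'c' -> no
  pos 10: 'd' -> MATCH
  pos 11: 'd' -> MATCH
  pos 12: 'j' -> no
Total matches: 5

5


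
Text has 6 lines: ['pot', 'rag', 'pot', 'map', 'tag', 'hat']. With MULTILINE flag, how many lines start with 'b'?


With MULTILINE flag, ^ matches the start of each line.
Lines: ['pot', 'rag', 'pot', 'map', 'tag', 'hat']
Checking which lines start with 'b':
  Line 1: 'pot' -> no
  Line 2: 'rag' -> no
  Line 3: 'pot' -> no
  Line 4: 'map' -> no
  Line 5: 'tag' -> no
  Line 6: 'hat' -> no
Matching lines: []
Count: 0

0


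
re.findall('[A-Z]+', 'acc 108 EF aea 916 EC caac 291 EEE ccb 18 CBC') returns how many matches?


Pattern '[A-Z]+' finds one or more uppercase letters.
Text: 'acc 108 EF aea 916 EC caac 291 EEE ccb 18 CBC'
Scanning for matches:
  Match 1: 'EF'
  Match 2: 'EC'
  Match 3: 'EEE'
  Match 4: 'CBC'
Total matches: 4

4


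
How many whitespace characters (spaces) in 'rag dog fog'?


\s matches whitespace characters (spaces, tabs, etc.).
Text: 'rag dog fog'
This text has 3 words separated by spaces.
Number of spaces = number of words - 1 = 3 - 1 = 2

2


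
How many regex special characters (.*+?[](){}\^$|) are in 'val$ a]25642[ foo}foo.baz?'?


Regex special characters are: . * + ? [ ] ( ) { } \ ^ $ |
Scanning 'val$ a]25642[ foo}foo.baz?':
  pos 3: '$' -> SPECIAL
  pos 6: ']' -> SPECIAL
  pos 12: '[' -> SPECIAL
  pos 17: '}' -> SPECIAL
  pos 21: '.' -> SPECIAL
  pos 25: '?' -> SPECIAL
Special chars found: ['$', ']', '[', '}', '.', '?']
Total: 6

6


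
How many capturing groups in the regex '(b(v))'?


To count capturing groups, count each '(' that starts a group.
Pattern: '(b(v))'
Walking through the pattern:
  Position 0: '(' -> group #1
  Position 2: '(' -> group #2
Total capturing groups: 2

2


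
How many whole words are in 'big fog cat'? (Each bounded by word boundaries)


Word boundaries (\b) mark the start/end of each word.
Text: 'big fog cat'
Splitting by whitespace:
  Word 1: 'big'
  Word 2: 'fog'
  Word 3: 'cat'
Total whole words: 3

3


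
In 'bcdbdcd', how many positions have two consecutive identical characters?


Looking for consecutive identical characters in 'bcdbdcd':
  pos 0-1: 'b' vs 'c' -> different
  pos 1-2: 'c' vs 'd' -> different
  pos 2-3: 'd' vs 'b' -> different
  pos 3-4: 'b' vs 'd' -> different
  pos 4-5: 'd' vs 'c' -> different
  pos 5-6: 'c' vs 'd' -> different
Consecutive identical pairs: []
Count: 0

0


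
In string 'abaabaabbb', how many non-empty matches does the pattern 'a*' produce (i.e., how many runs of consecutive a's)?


Pattern 'a*' matches zero or more a's. We want non-empty runs of consecutive a's.
String: 'abaabaabbb'
Walking through the string to find runs of a's:
  Run 1: positions 0-0 -> 'a'
  Run 2: positions 2-3 -> 'aa'
  Run 3: positions 5-6 -> 'aa'
Non-empty runs found: ['a', 'aa', 'aa']
Count: 3

3


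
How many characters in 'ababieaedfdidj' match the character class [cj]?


Character class [cj] matches any of: {c, j}
Scanning string 'ababieaedfdidj' character by character:
  pos 0: 'a' -> no
  pos 1: 'b' -> no
  pos 2: 'a' -> no
  pos 3: 'b' -> no
  pos 4: 'i' -> no
  pos 5: 'e' -> no
  pos 6: 'a' -> no
  pos 7: 'e' -> no
  pos 8: 'd' -> no
  pos 9: 'f' -> no
  pos 10: 'd' -> no
  pos 11: 'i' -> no
  pos 12: 'd' -> no
  pos 13: 'j' -> MATCH
Total matches: 1

1


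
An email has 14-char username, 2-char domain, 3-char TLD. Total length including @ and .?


An email address has format: username@domain.tld
Username length: 14
'@' character: 1
Domain length: 2
'.' character: 1
TLD length: 3
Total = 14 + 1 + 2 + 1 + 3 = 21

21


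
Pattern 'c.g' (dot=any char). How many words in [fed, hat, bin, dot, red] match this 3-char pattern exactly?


Pattern 'c.g' means: starts with 'c', any single char, ends with 'g'.
Checking each word (must be exactly 3 chars):
  'fed' (len=3): no
  'hat' (len=3): no
  'bin' (len=3): no
  'dot' (len=3): no
  'red' (len=3): no
Matching words: []
Total: 0

0


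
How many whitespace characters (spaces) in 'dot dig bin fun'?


\s matches whitespace characters (spaces, tabs, etc.).
Text: 'dot dig bin fun'
This text has 4 words separated by spaces.
Number of spaces = number of words - 1 = 4 - 1 = 3

3


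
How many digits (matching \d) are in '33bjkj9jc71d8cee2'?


\d matches any digit 0-9.
Scanning '33bjkj9jc71d8cee2':
  pos 0: '3' -> DIGIT
  pos 1: '3' -> DIGIT
  pos 6: '9' -> DIGIT
  pos 9: '7' -> DIGIT
  pos 10: '1' -> DIGIT
  pos 12: '8' -> DIGIT
  pos 16: '2' -> DIGIT
Digits found: ['3', '3', '9', '7', '1', '8', '2']
Total: 7

7


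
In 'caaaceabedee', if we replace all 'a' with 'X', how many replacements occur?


re.sub('a', 'X', text) replaces every occurrence of 'a' with 'X'.
Text: 'caaaceabedee'
Scanning for 'a':
  pos 1: 'a' -> replacement #1
  pos 2: 'a' -> replacement #2
  pos 3: 'a' -> replacement #3
  pos 6: 'a' -> replacement #4
Total replacements: 4

4


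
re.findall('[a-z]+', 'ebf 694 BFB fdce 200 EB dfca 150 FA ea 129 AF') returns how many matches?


Pattern '[a-z]+' finds one or more lowercase letters.
Text: 'ebf 694 BFB fdce 200 EB dfca 150 FA ea 129 AF'
Scanning for matches:
  Match 1: 'ebf'
  Match 2: 'fdce'
  Match 3: 'dfca'
  Match 4: 'ea'
Total matches: 4

4


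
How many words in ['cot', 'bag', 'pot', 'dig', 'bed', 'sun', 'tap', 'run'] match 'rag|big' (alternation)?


Alternation 'rag|big' matches either 'rag' or 'big'.
Checking each word:
  'cot' -> no
  'bag' -> no
  'pot' -> no
  'dig' -> no
  'bed' -> no
  'sun' -> no
  'tap' -> no
  'run' -> no
Matches: []
Count: 0

0


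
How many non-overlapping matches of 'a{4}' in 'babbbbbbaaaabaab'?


Pattern 'a{4}' matches exactly 4 consecutive a's (greedy, non-overlapping).
String: 'babbbbbbaaaabaab'
Scanning for runs of a's:
  Run at pos 1: 'a' (length 1) -> 0 match(es)
  Run at pos 8: 'aaaa' (length 4) -> 1 match(es)
  Run at pos 13: 'aa' (length 2) -> 0 match(es)
Matches found: ['aaaa']
Total: 1

1
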